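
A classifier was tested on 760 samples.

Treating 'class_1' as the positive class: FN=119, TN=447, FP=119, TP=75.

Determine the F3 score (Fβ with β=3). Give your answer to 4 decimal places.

Fβ = (1+β²)·TP / ((1+β²)·TP + β²·FN + FP), with β²=9
= 10·75 / (10·75 + 9·119 + 119) = 0.3866

0.3866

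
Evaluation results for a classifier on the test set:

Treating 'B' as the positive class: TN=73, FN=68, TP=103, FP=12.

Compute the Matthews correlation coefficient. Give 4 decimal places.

0.4366

MCC = (TP·TN − FP·FN) / √((TP+FP)(TP+FN)(TN+FP)(TN+FN))
Numerator = 103·73 − 12·68 = 6703
Denominator = √(115·171·85·141) = √235685025 = 15352.0365
MCC = 6703 / 15352.0365 = 0.4366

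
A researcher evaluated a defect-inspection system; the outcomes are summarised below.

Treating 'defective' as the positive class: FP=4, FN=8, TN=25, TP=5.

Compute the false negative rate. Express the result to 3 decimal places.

0.615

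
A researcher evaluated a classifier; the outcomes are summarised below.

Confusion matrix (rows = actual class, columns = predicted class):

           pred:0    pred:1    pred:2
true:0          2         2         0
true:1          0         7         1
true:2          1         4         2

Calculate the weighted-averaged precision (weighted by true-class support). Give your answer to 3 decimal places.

0.613

Per-class precision (TP/(TP+FP)):
  0: TP=2, FP=0+1=1 → 2/3 = 0.6667
  1: TP=7, FP=2+4=6 → 7/13 = 0.5385
  2: TP=2, FP=0+1=1 → 2/3 = 0.6667
Weighted-precision = Σ (supportᵢ/N)·precisionᵢ with N=19: (4/19)·0.6667 + (8/19)·0.5385 + (7/19)·0.6667 = 0.613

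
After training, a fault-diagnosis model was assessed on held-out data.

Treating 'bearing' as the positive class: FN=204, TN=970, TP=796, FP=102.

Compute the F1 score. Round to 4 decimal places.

0.8388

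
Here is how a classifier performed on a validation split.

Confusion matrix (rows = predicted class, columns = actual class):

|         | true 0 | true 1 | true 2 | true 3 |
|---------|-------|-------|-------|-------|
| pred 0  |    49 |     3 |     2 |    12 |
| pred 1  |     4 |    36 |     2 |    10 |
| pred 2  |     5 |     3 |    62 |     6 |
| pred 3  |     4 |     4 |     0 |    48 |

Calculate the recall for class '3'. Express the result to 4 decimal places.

recall = TP/(TP+FN).
3: TP=48, FN=12+10+6=28 → 48/76 = 0.63158

0.6316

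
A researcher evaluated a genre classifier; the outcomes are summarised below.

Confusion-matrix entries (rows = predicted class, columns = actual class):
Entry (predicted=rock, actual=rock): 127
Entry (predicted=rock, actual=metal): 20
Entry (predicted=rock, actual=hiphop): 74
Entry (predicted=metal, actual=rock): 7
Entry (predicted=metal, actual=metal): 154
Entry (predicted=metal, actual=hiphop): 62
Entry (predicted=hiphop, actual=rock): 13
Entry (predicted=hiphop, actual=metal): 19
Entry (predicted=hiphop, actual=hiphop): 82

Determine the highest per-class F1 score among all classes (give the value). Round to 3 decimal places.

0.740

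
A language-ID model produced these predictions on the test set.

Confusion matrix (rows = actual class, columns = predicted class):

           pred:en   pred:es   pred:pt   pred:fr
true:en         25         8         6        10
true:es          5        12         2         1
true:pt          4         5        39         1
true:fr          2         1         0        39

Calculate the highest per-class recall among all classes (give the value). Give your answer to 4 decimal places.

0.9286

Per-class recall (TP/(TP+FN)):
  en: TP=25, FN=8+6+10=24 → 25/49 = 0.51020
  es: TP=12, FN=5+2+1=8 → 12/20 = 0.60000
  pt: TP=39, FN=4+5+1=10 → 39/49 = 0.79592
  fr: TP=39, FN=2+1+0=3 → 39/42 = 0.92857
Highest is class 'fr' with recall = 0.9286.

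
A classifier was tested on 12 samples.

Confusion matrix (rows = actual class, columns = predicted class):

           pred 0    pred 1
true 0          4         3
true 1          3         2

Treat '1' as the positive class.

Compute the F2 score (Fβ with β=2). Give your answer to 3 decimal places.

0.400

Fβ = (1+β²)·TP / ((1+β²)·TP + β²·FN + FP), with β²=4
= 5·2 / (5·2 + 4·3 + 3) = 0.400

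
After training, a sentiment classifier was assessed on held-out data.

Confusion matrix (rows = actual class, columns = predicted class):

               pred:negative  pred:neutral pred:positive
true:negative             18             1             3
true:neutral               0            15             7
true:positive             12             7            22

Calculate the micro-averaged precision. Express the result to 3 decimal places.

0.647

Micro-averaging pools counts across classes: ΣTP=55, ΣFP=30, ΣFN=30.
Micro-precision = TP/(TP+FP) on pooled counts = 0.647 (equals overall accuracy in single-label multiclass).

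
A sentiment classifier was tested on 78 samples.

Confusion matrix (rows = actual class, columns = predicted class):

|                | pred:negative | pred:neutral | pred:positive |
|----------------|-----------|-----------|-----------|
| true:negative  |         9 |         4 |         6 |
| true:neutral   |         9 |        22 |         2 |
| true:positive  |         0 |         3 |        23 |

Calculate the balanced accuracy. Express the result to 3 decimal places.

Balanced accuracy = mean of per-class recall.
  negative: recall = 9/19 = 0.4737
  neutral: recall = 22/33 = 0.6667
  positive: recall = 23/26 = 0.8846
Mean = (0.4737 + 0.6667 + 0.8846) / 3 = 0.675

0.675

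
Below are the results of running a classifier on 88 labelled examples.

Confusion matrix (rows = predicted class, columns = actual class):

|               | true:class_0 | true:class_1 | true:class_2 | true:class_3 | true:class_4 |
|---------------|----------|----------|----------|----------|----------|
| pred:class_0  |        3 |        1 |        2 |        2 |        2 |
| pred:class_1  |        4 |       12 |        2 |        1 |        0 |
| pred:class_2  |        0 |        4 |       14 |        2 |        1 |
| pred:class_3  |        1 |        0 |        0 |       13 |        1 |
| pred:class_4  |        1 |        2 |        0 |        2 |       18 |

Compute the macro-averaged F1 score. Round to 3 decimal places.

0.642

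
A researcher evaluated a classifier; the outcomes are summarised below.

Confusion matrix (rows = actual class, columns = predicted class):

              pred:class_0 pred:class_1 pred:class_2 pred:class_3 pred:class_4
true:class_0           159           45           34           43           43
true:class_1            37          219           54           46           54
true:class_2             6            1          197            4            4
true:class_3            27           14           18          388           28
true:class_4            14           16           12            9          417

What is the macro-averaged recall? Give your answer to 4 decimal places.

0.7324

Per-class recall (TP/(TP+FN)):
  class_0: TP=159, FN=45+34+43+43=165 → 159/324 = 0.49074
  class_1: TP=219, FN=37+54+46+54=191 → 219/410 = 0.53415
  class_2: TP=197, FN=6+1+4+4=15 → 197/212 = 0.92925
  class_3: TP=388, FN=27+14+18+28=87 → 388/475 = 0.81684
  class_4: TP=417, FN=14+16+12+9=51 → 417/468 = 0.89103
Macro-recall = mean = (0.49074 + 0.53415 + 0.92925 + 0.81684 + 0.89103) / 5 = 0.7324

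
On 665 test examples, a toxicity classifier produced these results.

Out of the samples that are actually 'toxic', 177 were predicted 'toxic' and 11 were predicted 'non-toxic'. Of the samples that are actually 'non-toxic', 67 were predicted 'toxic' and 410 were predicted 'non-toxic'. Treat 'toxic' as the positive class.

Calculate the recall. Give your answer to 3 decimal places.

0.941

Recall = TP/(TP+FN) = 177/(177+11) = 177/188 = 0.941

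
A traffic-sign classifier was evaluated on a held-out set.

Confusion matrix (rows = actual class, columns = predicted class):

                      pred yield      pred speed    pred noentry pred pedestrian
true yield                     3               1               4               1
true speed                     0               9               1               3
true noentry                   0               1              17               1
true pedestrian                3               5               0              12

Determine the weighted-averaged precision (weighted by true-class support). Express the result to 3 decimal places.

0.666

Per-class precision (TP/(TP+FP)):
  yield: TP=3, FP=0+0+3=3 → 3/6 = 0.5000
  speed: TP=9, FP=1+1+5=7 → 9/16 = 0.5625
  noentry: TP=17, FP=4+1+0=5 → 17/22 = 0.7727
  pedestrian: TP=12, FP=1+3+1=5 → 12/17 = 0.7059
Weighted-precision = Σ (supportᵢ/N)·precisionᵢ with N=61: (9/61)·0.5000 + (13/61)·0.5625 + (19/61)·0.7727 + (20/61)·0.7059 = 0.666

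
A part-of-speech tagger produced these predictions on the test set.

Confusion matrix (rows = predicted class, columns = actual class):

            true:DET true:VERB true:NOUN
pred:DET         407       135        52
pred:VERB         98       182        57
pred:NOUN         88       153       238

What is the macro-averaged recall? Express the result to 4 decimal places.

0.5865

Per-class recall (TP/(TP+FN)):
  DET: TP=407, FN=98+88=186 → 407/593 = 0.68634
  VERB: TP=182, FN=135+153=288 → 182/470 = 0.38723
  NOUN: TP=238, FN=52+57=109 → 238/347 = 0.68588
Macro-recall = mean = (0.68634 + 0.38723 + 0.68588) / 3 = 0.5865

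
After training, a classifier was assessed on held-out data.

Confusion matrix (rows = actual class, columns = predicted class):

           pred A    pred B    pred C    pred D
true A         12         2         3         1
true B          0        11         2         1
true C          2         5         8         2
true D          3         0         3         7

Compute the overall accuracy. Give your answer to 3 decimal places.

Accuracy = trace / total = (12+11+8+7=38) / 62 = 38/62 = 0.613

0.613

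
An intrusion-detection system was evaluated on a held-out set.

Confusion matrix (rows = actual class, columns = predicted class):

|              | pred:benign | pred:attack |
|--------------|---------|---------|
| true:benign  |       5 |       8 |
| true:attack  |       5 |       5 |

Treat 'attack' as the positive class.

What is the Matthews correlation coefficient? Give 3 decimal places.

-0.115

MCC = (TP·TN − FP·FN) / √((TP+FP)(TP+FN)(TN+FP)(TN+FN))
Numerator = 5·5 − 8·5 = -15
Denominator = √(13·10·13·10) = √16900 = 130.0000
MCC = -15 / 130.0000 = -0.115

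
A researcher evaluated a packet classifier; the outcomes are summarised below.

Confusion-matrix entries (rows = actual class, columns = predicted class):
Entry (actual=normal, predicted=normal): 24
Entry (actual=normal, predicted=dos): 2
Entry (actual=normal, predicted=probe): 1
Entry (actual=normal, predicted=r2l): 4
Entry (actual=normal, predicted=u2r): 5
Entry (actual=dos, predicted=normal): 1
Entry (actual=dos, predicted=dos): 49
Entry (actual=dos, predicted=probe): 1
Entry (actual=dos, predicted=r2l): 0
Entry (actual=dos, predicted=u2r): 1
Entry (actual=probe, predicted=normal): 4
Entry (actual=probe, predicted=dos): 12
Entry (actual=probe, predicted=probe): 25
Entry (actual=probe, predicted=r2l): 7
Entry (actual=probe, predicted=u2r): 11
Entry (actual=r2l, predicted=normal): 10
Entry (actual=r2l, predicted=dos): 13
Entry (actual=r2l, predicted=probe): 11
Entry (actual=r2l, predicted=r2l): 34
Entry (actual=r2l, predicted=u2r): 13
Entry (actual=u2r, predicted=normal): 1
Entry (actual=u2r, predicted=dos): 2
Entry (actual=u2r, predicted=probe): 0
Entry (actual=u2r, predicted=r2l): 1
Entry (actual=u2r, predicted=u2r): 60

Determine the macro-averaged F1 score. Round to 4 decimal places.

Per-class F1 score (2·TP/(2·TP+FP+FN)):
  normal: TP=24, FP=1+4+10+1=16, FN=2+1+4+5=12 → 48/76 = 0.63158
  dos: TP=49, FP=2+12+13+2=29, FN=1+1+0+1=3 → 98/130 = 0.75385
  probe: TP=25, FP=1+1+11+0=13, FN=4+12+7+11=34 → 50/97 = 0.51546
  r2l: TP=34, FP=4+0+7+1=12, FN=10+13+11+13=47 → 68/127 = 0.53543
  u2r: TP=60, FP=5+1+11+13=30, FN=1+2+0+1=4 → 120/154 = 0.77922
Macro-F1 score = mean = (0.63158 + 0.75385 + 0.51546 + 0.53543 + 0.77922) / 5 = 0.6431

0.6431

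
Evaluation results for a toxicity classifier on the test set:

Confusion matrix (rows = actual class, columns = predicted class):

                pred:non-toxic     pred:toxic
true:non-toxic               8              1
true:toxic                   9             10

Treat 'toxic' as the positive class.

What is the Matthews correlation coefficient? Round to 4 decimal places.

MCC = (TP·TN − FP·FN) / √((TP+FP)(TP+FN)(TN+FP)(TN+FN))
Numerator = 10·8 − 1·9 = 71
Denominator = √(11·19·9·17) = √31977 = 178.8211
MCC = 71 / 178.8211 = 0.3970

0.3970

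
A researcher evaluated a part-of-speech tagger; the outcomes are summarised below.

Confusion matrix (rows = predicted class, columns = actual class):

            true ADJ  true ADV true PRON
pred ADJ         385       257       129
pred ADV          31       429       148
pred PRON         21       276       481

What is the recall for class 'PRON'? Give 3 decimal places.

0.635

recall = TP/(TP+FN).
PRON: TP=481, FN=129+148=277 → 481/758 = 0.6346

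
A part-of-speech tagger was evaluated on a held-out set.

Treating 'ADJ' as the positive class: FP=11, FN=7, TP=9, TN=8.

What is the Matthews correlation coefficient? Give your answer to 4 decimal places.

-0.0166

MCC = (TP·TN − FP·FN) / √((TP+FP)(TP+FN)(TN+FP)(TN+FN))
Numerator = 9·8 − 11·7 = -5
Denominator = √(20·16·19·15) = √91200 = 301.9934
MCC = -5 / 301.9934 = -0.0166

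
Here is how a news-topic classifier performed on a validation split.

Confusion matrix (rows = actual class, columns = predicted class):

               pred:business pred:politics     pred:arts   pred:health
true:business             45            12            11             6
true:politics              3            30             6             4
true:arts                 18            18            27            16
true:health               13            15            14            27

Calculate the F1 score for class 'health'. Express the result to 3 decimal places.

0.443

One-vs-rest for 'health': TP = diagonal; FP = other classes predicted 'health'; FN = 'health' predicted as other.
F1 score = 2·TP/(2·TP+FP+FN).
health: TP=27, FP=6+4+16=26, FN=13+15+14=42 → 54/122 = 0.4426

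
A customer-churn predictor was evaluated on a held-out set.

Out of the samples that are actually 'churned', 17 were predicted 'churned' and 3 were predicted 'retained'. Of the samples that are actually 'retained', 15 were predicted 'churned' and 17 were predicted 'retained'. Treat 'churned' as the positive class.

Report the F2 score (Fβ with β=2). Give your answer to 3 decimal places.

Fβ = (1+β²)·TP / ((1+β²)·TP + β²·FN + FP), with β²=4
= 5·17 / (5·17 + 4·3 + 15) = 0.759

0.759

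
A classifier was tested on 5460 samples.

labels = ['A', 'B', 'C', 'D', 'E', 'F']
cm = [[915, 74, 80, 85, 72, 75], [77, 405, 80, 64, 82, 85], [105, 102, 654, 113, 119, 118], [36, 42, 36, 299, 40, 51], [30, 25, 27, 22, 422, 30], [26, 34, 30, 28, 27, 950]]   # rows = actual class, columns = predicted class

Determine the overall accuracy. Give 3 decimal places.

0.668

Accuracy = trace / total = (915+405+654+299+422+950=3645) / 5460 = 3645/5460 = 0.668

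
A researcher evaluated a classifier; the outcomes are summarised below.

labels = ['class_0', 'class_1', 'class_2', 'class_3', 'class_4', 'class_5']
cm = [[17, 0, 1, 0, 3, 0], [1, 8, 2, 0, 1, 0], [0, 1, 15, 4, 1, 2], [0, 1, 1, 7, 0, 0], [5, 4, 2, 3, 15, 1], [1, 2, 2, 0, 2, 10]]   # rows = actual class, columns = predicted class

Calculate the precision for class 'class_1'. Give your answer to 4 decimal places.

precision = TP/(TP+FP).
class_1: TP=8, FP=0+1+1+4+2=8 → 8/16 = 0.50000

0.5000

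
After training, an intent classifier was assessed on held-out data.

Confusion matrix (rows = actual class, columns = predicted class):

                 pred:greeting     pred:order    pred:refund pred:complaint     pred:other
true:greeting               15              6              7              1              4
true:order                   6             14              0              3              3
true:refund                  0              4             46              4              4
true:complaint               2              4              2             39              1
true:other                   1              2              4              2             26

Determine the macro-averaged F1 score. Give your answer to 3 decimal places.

0.666

Per-class F1 score (2·TP/(2·TP+FP+FN)):
  greeting: TP=15, FP=6+0+2+1=9, FN=6+7+1+4=18 → 30/57 = 0.5263
  order: TP=14, FP=6+4+4+2=16, FN=6+0+3+3=12 → 28/56 = 0.5000
  refund: TP=46, FP=7+0+2+4=13, FN=0+4+4+4=12 → 92/117 = 0.7863
  complaint: TP=39, FP=1+3+4+2=10, FN=2+4+2+1=9 → 78/97 = 0.8041
  other: TP=26, FP=4+3+4+1=12, FN=1+2+4+2=9 → 52/73 = 0.7123
Macro-F1 score = mean = (0.5263 + 0.5000 + 0.7863 + 0.8041 + 0.7123) / 5 = 0.666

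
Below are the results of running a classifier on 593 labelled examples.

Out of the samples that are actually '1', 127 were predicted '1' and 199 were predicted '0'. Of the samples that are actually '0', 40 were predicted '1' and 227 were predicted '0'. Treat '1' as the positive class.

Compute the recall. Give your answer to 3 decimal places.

0.390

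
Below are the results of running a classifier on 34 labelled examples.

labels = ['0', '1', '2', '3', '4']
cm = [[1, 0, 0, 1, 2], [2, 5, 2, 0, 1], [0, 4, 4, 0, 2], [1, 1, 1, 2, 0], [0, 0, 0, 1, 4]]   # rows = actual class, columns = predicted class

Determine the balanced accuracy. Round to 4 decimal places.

Balanced accuracy = mean of per-class recall.
  0: recall = 1/4 = 0.25000
  1: recall = 5/10 = 0.50000
  2: recall = 4/10 = 0.40000
  3: recall = 2/5 = 0.40000
  4: recall = 4/5 = 0.80000
Mean = (0.25000 + 0.50000 + 0.40000 + 0.40000 + 0.80000) / 5 = 0.4700

0.4700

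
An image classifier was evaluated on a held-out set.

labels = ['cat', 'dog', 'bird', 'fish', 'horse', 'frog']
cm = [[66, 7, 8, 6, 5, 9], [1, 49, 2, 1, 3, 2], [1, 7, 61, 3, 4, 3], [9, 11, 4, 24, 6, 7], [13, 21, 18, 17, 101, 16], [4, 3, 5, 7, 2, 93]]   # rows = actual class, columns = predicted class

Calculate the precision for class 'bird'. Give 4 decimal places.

precision = TP/(TP+FP).
bird: TP=61, FP=8+2+4+18+5=37 → 61/98 = 0.62245

0.6224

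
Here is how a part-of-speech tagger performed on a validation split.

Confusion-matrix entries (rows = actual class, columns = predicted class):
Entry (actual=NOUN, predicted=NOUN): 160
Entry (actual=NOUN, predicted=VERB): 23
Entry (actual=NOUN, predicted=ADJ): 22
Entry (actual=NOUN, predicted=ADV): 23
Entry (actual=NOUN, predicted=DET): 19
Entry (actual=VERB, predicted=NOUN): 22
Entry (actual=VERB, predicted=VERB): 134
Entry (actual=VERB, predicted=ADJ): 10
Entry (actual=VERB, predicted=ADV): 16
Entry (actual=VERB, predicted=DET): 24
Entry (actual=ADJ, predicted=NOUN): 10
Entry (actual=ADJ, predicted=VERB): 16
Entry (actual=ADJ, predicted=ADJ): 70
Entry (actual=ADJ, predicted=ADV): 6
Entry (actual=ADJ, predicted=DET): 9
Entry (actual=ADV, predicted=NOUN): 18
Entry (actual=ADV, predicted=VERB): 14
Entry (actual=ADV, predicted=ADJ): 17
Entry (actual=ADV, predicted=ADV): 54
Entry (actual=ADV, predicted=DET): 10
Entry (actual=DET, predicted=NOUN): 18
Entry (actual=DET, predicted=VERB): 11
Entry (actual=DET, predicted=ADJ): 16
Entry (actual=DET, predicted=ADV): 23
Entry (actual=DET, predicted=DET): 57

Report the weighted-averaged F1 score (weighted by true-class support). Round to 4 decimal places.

Per-class F1 score (2·TP/(2·TP+FP+FN)):
  NOUN: TP=160, FP=22+10+18+18=68, FN=23+22+23+19=87 → 320/475 = 0.67368
  VERB: TP=134, FP=23+16+14+11=64, FN=22+10+16+24=72 → 268/404 = 0.66337
  ADJ: TP=70, FP=22+10+17+16=65, FN=10+16+6+9=41 → 140/246 = 0.56911
  ADV: TP=54, FP=23+16+6+23=68, FN=18+14+17+10=59 → 108/235 = 0.45957
  DET: TP=57, FP=19+24+9+10=62, FN=18+11+16+23=68 → 114/244 = 0.46721
Weighted-F1 score = Σ (supportᵢ/N)·F1 scoreᵢ with N=802: (247/802)·0.67368 + (206/802)·0.66337 + (111/802)·0.56911 + (113/802)·0.45957 + (125/802)·0.46721 = 0.5942

0.5942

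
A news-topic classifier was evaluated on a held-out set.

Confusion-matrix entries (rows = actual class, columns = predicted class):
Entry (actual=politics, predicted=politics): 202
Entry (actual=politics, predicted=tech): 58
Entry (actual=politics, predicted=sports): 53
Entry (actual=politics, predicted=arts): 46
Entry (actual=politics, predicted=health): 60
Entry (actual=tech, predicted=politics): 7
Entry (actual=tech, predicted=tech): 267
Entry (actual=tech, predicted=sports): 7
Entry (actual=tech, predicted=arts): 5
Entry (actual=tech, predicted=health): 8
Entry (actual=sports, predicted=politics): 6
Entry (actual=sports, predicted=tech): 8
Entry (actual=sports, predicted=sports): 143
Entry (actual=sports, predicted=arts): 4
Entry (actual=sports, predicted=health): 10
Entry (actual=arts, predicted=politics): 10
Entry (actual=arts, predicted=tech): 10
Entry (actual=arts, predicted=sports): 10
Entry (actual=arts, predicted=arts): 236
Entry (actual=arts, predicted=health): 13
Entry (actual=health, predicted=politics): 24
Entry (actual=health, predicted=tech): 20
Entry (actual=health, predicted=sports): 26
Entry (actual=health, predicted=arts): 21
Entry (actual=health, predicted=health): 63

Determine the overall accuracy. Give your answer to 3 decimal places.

Accuracy = trace / total = (202+267+143+236+63=911) / 1317 = 911/1317 = 0.692

0.692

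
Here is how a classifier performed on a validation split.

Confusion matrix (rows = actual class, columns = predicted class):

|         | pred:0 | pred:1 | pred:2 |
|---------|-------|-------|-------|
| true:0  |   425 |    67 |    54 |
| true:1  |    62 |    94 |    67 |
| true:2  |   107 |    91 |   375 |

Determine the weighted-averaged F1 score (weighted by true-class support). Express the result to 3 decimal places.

Per-class F1 score (2·TP/(2·TP+FP+FN)):
  0: TP=425, FP=62+107=169, FN=67+54=121 → 850/1140 = 0.7456
  1: TP=94, FP=67+91=158, FN=62+67=129 → 188/475 = 0.3958
  2: TP=375, FP=54+67=121, FN=107+91=198 → 750/1069 = 0.7016
Weighted-F1 score = Σ (supportᵢ/N)·F1 scoreᵢ with N=1342: (546/1342)·0.7456 + (223/1342)·0.3958 + (573/1342)·0.7016 = 0.669

0.669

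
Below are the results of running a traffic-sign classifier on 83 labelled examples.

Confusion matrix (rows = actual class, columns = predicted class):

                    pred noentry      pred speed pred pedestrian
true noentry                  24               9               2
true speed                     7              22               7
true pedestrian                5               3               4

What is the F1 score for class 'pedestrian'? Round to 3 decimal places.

0.320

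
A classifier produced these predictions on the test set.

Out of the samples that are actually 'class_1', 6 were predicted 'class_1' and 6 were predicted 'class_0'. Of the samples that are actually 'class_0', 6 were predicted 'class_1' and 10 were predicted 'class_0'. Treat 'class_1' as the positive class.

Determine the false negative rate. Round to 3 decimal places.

0.500

FNR = FN/(FN+TP) = 6/(6+6) = 0.500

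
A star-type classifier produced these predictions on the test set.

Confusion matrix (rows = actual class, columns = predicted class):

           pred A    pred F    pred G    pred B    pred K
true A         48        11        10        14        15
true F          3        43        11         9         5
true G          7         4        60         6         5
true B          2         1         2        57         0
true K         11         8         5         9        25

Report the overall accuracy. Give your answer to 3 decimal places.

0.628

Accuracy = trace / total = (48+43+60+57+25=233) / 371 = 233/371 = 0.628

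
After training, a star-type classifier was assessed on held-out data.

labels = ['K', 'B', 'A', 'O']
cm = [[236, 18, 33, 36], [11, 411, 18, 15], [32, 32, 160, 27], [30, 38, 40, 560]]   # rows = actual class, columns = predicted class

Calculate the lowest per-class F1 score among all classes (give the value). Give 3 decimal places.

0.637

Per-class F1 score (2·TP/(2·TP+FP+FN)):
  K: TP=236, FP=11+32+30=73, FN=18+33+36=87 → 472/632 = 0.7468
  B: TP=411, FP=18+32+38=88, FN=11+18+15=44 → 822/954 = 0.8616
  A: TP=160, FP=33+18+40=91, FN=32+32+27=91 → 320/502 = 0.6375
  O: TP=560, FP=36+15+27=78, FN=30+38+40=108 → 1120/1306 = 0.8576
Lowest is class 'A' with F1 score = 0.637.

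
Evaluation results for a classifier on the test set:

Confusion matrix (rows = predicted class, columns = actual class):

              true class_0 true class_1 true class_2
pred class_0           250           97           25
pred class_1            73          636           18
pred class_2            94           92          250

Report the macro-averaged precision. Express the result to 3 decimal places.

Per-class precision (TP/(TP+FP)):
  class_0: TP=250, FP=97+25=122 → 250/372 = 0.6720
  class_1: TP=636, FP=73+18=91 → 636/727 = 0.8748
  class_2: TP=250, FP=94+92=186 → 250/436 = 0.5734
Macro-precision = mean = (0.6720 + 0.8748 + 0.5734) / 3 = 0.707

0.707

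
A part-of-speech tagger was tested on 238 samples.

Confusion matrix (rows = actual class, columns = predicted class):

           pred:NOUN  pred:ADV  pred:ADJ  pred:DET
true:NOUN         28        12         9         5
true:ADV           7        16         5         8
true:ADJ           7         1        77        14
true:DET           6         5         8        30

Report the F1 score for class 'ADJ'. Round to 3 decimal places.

Treat 'ADJ' as positive and all other classes as negative.
F1 score = 2·TP/(2·TP+FP+FN).
ADJ: TP=77, FP=9+5+8=22, FN=7+1+14=22 → 154/198 = 0.7778

0.778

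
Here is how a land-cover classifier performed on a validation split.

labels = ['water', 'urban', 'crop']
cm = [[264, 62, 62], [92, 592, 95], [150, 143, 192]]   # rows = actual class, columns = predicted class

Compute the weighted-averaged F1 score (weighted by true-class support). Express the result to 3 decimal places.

0.628

Per-class F1 score (2·TP/(2·TP+FP+FN)):
  water: TP=264, FP=92+150=242, FN=62+62=124 → 528/894 = 0.5906
  urban: TP=592, FP=62+143=205, FN=92+95=187 → 1184/1576 = 0.7513
  crop: TP=192, FP=62+95=157, FN=150+143=293 → 384/834 = 0.4604
Weighted-F1 score = Σ (supportᵢ/N)·F1 scoreᵢ with N=1652: (388/1652)·0.5906 + (779/1652)·0.7513 + (485/1652)·0.4604 = 0.628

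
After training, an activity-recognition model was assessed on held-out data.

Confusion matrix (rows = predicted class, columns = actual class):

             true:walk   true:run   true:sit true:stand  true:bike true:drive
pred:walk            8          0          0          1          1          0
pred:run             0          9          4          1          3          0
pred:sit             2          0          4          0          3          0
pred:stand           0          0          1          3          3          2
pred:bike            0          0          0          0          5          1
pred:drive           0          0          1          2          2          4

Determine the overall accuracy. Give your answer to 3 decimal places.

0.550

Accuracy = trace / total = (8+9+4+3+5+4=33) / 60 = 33/60 = 0.550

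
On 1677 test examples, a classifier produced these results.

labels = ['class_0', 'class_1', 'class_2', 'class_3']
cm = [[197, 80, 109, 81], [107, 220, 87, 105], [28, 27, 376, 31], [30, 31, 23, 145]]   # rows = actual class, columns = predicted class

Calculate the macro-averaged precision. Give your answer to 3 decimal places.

0.548

Per-class precision (TP/(TP+FP)):
  class_0: TP=197, FP=107+28+30=165 → 197/362 = 0.5442
  class_1: TP=220, FP=80+27+31=138 → 220/358 = 0.6145
  class_2: TP=376, FP=109+87+23=219 → 376/595 = 0.6319
  class_3: TP=145, FP=81+105+31=217 → 145/362 = 0.4006
Macro-precision = mean = (0.5442 + 0.6145 + 0.6319 + 0.4006) / 4 = 0.548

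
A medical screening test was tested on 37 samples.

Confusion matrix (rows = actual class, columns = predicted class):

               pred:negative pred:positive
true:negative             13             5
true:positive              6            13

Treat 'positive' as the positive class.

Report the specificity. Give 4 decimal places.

0.7222

Specificity = TN/(TN+FP) = 13/(13+5) = 0.7222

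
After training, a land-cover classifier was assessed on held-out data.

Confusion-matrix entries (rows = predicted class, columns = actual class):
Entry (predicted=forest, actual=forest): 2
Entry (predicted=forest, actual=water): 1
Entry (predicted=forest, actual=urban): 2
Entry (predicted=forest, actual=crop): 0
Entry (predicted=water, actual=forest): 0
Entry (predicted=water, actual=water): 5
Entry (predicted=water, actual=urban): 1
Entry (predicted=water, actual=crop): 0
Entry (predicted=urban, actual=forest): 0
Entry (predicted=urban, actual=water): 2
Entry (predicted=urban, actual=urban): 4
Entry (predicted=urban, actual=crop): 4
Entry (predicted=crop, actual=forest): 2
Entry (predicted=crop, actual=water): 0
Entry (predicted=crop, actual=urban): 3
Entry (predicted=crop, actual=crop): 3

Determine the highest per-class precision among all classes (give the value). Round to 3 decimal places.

Per-class precision (TP/(TP+FP)):
  forest: TP=2, FP=1+2+0=3 → 2/5 = 0.4000
  water: TP=5, FP=0+1+0=1 → 5/6 = 0.8333
  urban: TP=4, FP=0+2+4=6 → 4/10 = 0.4000
  crop: TP=3, FP=2+0+3=5 → 3/8 = 0.3750
Highest is class 'water' with precision = 0.833.

0.833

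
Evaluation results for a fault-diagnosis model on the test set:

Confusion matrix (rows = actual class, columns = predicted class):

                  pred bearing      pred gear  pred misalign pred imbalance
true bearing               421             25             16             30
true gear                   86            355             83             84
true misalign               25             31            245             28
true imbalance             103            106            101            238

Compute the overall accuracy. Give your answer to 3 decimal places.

0.637

Accuracy = trace / total = (421+355+245+238=1259) / 1977 = 1259/1977 = 0.637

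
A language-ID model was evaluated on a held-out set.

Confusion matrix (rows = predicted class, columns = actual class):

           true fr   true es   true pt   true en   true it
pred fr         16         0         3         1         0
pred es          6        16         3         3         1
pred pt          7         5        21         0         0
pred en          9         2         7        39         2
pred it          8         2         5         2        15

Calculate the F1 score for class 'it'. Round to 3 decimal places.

0.600

Treat 'it' as positive and all other classes as negative.
F1 score = 2·TP/(2·TP+FP+FN).
it: TP=15, FP=8+2+5+2=17, FN=0+1+0+2=3 → 30/50 = 0.6000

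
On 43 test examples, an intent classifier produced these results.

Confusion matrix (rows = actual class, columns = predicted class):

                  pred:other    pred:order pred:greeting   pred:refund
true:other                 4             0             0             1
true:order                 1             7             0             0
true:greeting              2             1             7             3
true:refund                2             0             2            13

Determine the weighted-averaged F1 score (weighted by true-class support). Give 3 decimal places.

0.724

Per-class F1 score (2·TP/(2·TP+FP+FN)):
  other: TP=4, FP=1+2+2=5, FN=0+0+1=1 → 8/14 = 0.5714
  order: TP=7, FP=0+1+0=1, FN=1+0+0=1 → 14/16 = 0.8750
  greeting: TP=7, FP=0+0+2=2, FN=2+1+3=6 → 14/22 = 0.6364
  refund: TP=13, FP=1+0+3=4, FN=2+0+2=4 → 26/34 = 0.7647
Weighted-F1 score = Σ (supportᵢ/N)·F1 scoreᵢ with N=43: (5/43)·0.5714 + (8/43)·0.8750 + (13/43)·0.6364 + (17/43)·0.7647 = 0.724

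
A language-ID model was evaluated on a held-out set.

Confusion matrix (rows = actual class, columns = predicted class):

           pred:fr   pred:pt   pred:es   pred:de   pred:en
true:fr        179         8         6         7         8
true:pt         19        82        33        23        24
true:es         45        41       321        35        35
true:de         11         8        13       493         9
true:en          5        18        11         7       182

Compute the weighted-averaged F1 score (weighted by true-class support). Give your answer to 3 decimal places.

0.771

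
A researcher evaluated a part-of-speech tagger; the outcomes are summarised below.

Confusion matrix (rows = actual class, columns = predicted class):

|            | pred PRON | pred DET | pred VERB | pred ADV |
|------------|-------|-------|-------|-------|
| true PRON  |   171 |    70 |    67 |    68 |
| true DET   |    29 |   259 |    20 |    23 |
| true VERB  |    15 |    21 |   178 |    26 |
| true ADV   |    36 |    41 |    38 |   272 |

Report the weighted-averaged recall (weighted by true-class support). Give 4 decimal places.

0.6597

Per-class recall (TP/(TP+FN)):
  PRON: TP=171, FN=70+67+68=205 → 171/376 = 0.45479
  DET: TP=259, FN=29+20+23=72 → 259/331 = 0.78248
  VERB: TP=178, FN=15+21+26=62 → 178/240 = 0.74167
  ADV: TP=272, FN=36+41+38=115 → 272/387 = 0.70284
Weighted-recall = Σ (supportᵢ/N)·recallᵢ with N=1334: (376/1334)·0.45479 + (331/1334)·0.78248 + (240/1334)·0.74167 + (387/1334)·0.70284 = 0.6597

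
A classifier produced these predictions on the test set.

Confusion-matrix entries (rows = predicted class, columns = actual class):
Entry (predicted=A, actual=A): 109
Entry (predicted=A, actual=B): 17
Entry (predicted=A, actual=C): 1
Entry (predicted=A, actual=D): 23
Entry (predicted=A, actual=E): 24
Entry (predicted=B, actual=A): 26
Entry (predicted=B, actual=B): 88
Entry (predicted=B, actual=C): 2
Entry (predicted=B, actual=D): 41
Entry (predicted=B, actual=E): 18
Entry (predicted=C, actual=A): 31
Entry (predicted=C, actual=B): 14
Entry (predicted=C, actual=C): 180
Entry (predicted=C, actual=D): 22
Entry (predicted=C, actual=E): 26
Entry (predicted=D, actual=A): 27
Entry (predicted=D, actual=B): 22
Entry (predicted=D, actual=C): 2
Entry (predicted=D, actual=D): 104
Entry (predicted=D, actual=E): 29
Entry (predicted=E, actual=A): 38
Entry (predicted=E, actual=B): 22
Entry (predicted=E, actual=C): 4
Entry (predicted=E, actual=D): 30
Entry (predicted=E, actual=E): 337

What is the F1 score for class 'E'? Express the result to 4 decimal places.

0.7792

Take TP from the diagonal, FP from the rest of the 'E' prediction marginal, FN from the rest of the 'E' actual marginal.
F1 score = 2·TP/(2·TP+FP+FN).
E: TP=337, FP=38+22+4+30=94, FN=24+18+26+29=97 → 674/865 = 0.77919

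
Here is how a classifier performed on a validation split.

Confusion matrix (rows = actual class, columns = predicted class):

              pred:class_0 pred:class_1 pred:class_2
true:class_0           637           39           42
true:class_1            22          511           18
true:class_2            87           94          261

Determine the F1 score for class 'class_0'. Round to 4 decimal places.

One-vs-rest for 'class_0': TP = diagonal; FP = other classes predicted 'class_0'; FN = 'class_0' predicted as other.
F1 score = 2·TP/(2·TP+FP+FN).
class_0: TP=637, FP=22+87=109, FN=39+42=81 → 1274/1464 = 0.87022

0.8702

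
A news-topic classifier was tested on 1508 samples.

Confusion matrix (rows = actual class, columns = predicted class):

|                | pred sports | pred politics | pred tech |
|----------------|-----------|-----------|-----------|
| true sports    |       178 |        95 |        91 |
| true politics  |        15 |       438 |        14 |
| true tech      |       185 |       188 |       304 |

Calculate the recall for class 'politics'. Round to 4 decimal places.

0.9379

Treat 'politics' as positive and all other classes as negative.
recall = TP/(TP+FN).
politics: TP=438, FN=15+14=29 → 438/467 = 0.93790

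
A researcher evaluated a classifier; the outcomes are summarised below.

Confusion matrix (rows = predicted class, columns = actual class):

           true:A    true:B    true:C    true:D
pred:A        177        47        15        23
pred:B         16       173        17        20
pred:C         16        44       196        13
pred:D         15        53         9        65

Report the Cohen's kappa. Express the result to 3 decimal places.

0.566

Observed agreement pₒ = trace/N = 611/899 = 0.6796
Expected agreement pₑ = Σ (rowᵢ·colᵢ)/N² = (224·262 + 317·226 + 237·269 + 121·142)/899² = 0.2614
κ = (pₒ − pₑ)/(1 − pₑ) = (0.6796 − 0.2614)/(1 − 0.2614) = 0.566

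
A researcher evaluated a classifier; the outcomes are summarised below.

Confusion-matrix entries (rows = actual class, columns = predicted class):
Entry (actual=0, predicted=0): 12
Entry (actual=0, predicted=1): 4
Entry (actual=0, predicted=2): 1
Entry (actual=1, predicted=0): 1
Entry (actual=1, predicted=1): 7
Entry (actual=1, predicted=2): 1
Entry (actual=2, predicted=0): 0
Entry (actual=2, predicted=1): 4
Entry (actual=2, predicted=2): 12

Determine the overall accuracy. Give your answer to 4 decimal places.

Accuracy = trace / total = (12+7+12=31) / 42 = 31/42 = 0.7381

0.7381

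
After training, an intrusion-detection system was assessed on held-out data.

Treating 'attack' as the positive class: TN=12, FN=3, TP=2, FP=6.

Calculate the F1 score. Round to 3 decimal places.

0.308

Precision = TP/(TP+FP) = 2/8 = 0.2500
Recall = TP/(TP+FN) = 2/5 = 0.4000
F1 = 2·TP/(2·TP+FP+FN) = 4/13 = 0.308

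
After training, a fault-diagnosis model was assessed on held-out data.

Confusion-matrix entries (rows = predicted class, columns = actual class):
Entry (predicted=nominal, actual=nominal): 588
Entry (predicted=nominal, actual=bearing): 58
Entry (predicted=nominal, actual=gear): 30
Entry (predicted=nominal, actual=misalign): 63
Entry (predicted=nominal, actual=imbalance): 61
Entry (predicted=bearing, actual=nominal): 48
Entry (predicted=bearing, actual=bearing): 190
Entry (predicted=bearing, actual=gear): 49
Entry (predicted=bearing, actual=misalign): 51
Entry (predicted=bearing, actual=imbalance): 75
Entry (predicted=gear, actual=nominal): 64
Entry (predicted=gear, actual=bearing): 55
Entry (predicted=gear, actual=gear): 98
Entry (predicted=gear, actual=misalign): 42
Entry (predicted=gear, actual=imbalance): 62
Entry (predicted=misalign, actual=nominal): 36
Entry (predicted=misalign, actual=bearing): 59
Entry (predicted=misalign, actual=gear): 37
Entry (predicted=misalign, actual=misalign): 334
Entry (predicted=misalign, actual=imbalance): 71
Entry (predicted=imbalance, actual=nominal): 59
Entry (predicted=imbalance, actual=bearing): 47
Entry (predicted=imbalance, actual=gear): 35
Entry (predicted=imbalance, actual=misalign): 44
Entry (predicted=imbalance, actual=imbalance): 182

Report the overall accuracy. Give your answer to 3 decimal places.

Accuracy = trace / total = (588+190+98+334+182=1392) / 2438 = 1392/2438 = 0.571

0.571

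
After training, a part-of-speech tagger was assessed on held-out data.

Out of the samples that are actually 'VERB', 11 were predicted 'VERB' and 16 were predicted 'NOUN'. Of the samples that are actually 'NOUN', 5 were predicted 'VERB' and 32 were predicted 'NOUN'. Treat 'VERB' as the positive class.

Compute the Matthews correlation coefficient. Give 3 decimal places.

MCC = (TP·TN − FP·FN) / √((TP+FP)(TP+FN)(TN+FP)(TN+FN))
Numerator = 11·32 − 5·16 = 272
Denominator = √(16·27·37·48) = √767232 = 875.9178
MCC = 272 / 875.9178 = 0.311

0.311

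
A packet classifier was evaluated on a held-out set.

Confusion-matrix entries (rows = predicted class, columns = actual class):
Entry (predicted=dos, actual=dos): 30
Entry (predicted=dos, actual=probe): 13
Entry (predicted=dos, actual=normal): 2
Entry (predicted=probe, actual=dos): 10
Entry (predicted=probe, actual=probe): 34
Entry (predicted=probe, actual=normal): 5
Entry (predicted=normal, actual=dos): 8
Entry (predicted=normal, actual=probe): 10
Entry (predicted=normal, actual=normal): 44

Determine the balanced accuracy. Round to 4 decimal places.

Balanced accuracy = mean of per-class recall.
  dos: recall = 30/48 = 0.62500
  probe: recall = 34/57 = 0.59649
  normal: recall = 44/51 = 0.86275
Mean = (0.62500 + 0.59649 + 0.86275) / 3 = 0.6947

0.6947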